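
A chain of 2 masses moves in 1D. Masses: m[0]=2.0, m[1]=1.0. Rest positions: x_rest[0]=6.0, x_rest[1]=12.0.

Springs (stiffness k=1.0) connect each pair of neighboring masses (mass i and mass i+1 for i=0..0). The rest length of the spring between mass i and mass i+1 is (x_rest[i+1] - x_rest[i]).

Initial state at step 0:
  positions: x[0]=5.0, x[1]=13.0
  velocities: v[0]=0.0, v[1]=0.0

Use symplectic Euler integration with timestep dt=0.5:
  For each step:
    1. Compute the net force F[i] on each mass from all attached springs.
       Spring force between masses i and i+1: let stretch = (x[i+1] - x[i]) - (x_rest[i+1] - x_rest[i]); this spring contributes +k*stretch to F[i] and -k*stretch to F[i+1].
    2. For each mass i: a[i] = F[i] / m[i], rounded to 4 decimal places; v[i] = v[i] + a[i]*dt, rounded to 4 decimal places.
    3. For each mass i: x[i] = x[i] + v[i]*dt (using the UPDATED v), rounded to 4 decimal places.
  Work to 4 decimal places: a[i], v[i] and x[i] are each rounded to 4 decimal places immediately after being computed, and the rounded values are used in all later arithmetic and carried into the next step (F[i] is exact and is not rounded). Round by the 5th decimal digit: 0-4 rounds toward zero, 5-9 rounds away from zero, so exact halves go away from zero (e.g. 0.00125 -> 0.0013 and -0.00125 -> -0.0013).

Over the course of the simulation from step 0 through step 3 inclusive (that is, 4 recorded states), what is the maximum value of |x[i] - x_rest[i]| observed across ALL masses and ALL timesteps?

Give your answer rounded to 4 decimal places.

Answer: 1.1328

Derivation:
Step 0: x=[5.0000 13.0000] v=[0.0000 0.0000]
Step 1: x=[5.2500 12.5000] v=[0.5000 -1.0000]
Step 2: x=[5.6563 11.6875] v=[0.8125 -1.6250]
Step 3: x=[6.0665 10.8672] v=[0.8203 -1.6406]
Max displacement = 1.1328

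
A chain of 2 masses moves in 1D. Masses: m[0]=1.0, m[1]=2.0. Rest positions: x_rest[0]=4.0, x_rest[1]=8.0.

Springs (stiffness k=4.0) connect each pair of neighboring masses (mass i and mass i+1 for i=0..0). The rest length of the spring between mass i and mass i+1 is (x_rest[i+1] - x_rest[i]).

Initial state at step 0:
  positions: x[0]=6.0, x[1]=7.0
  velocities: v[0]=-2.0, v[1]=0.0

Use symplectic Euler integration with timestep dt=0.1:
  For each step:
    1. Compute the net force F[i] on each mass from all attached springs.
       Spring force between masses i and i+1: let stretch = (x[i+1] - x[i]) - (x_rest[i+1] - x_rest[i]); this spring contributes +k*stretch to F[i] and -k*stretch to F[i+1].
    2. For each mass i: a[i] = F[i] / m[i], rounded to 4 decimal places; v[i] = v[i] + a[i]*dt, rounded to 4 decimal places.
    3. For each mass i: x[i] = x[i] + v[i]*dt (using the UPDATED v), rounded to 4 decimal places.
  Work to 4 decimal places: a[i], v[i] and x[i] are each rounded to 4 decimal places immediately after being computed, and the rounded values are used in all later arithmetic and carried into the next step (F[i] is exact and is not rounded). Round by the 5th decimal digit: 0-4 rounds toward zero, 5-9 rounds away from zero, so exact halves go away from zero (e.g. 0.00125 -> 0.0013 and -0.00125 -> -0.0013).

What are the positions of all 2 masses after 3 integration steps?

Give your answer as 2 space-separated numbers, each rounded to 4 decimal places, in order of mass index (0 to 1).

Step 0: x=[6.0000 7.0000] v=[-2.0000 0.0000]
Step 1: x=[5.6800 7.0600] v=[-3.2000 0.6000]
Step 2: x=[5.2552 7.1724] v=[-4.2480 1.1240]
Step 3: x=[4.7471 7.3265] v=[-5.0811 1.5406]

Answer: 4.7471 7.3265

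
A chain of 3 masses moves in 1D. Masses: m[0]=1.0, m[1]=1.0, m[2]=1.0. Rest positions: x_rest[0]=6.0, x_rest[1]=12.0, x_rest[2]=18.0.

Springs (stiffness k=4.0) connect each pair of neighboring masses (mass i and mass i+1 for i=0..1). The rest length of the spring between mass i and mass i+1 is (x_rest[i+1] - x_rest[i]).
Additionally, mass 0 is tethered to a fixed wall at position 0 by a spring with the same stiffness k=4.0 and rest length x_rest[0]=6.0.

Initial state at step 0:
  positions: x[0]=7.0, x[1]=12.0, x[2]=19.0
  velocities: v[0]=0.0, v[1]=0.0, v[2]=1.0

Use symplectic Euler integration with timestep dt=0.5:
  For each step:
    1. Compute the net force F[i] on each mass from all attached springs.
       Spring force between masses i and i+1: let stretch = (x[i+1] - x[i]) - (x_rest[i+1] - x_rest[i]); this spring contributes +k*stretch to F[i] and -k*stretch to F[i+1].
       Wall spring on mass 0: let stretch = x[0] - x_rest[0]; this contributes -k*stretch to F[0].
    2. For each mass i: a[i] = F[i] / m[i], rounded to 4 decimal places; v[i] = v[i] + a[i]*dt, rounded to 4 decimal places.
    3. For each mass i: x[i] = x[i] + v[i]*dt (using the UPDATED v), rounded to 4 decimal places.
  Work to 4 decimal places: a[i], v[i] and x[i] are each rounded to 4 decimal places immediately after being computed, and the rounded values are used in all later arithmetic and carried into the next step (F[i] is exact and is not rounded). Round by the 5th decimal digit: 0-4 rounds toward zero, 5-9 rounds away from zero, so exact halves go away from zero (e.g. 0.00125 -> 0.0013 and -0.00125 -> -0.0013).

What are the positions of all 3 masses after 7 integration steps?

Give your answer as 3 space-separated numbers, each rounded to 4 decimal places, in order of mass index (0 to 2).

Answer: 5.0000 12.0000 17.0000

Derivation:
Step 0: x=[7.0000 12.0000 19.0000] v=[0.0000 0.0000 1.0000]
Step 1: x=[5.0000 14.0000 18.5000] v=[-4.0000 4.0000 -1.0000]
Step 2: x=[7.0000 11.5000 19.5000] v=[4.0000 -5.0000 2.0000]
Step 3: x=[6.5000 12.5000 18.5000] v=[-1.0000 2.0000 -2.0000]
Step 4: x=[5.5000 13.5000 17.5000] v=[-2.0000 2.0000 -2.0000]
Step 5: x=[7.0000 10.5000 18.5000] v=[3.0000 -6.0000 2.0000]
Step 6: x=[5.0000 12.0000 17.5000] v=[-4.0000 3.0000 -2.0000]
Step 7: x=[5.0000 12.0000 17.0000] v=[0.0000 0.0000 -1.0000]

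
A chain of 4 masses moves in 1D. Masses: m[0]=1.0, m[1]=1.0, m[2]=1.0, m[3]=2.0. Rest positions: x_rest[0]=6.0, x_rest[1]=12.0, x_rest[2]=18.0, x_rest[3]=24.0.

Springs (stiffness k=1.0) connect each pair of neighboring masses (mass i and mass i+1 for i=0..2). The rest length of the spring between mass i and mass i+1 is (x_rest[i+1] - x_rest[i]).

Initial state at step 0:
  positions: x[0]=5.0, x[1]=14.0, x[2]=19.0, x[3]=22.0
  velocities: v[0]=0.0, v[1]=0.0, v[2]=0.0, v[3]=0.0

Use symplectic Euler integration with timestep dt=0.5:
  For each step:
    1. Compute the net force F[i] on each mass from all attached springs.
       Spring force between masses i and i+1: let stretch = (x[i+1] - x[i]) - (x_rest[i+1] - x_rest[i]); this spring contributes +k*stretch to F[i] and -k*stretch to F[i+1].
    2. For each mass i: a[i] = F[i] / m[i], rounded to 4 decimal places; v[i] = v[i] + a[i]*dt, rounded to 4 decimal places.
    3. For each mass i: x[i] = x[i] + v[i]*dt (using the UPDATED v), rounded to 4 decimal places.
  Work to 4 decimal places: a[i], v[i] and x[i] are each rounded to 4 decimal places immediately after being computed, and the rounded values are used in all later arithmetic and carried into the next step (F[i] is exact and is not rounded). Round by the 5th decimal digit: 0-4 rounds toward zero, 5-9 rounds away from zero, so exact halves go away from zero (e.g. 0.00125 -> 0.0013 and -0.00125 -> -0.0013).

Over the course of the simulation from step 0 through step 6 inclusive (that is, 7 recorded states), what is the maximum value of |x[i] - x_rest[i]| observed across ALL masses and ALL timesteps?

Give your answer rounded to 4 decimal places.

Answer: 2.3008

Derivation:
Step 0: x=[5.0000 14.0000 19.0000 22.0000] v=[0.0000 0.0000 0.0000 0.0000]
Step 1: x=[5.7500 13.0000 18.5000 22.3750] v=[1.5000 -2.0000 -1.0000 0.7500]
Step 2: x=[6.8125 11.5625 17.5938 23.0157] v=[2.1250 -2.8750 -1.8125 1.2813]
Step 3: x=[7.5625 10.4453 16.5352 23.7287] v=[1.5000 -2.2344 -2.1172 1.4259]
Step 4: x=[7.5332 10.1299 15.7525 24.2925] v=[-0.0586 -0.6309 -1.5654 1.1275]
Step 5: x=[6.6531 10.5710 15.6992 24.5388] v=[-1.7603 0.8821 -0.1067 0.4925]
Step 6: x=[5.2524 11.3147 16.5737 24.4301] v=[-2.8014 1.4873 1.7490 -0.2174]
Max displacement = 2.3008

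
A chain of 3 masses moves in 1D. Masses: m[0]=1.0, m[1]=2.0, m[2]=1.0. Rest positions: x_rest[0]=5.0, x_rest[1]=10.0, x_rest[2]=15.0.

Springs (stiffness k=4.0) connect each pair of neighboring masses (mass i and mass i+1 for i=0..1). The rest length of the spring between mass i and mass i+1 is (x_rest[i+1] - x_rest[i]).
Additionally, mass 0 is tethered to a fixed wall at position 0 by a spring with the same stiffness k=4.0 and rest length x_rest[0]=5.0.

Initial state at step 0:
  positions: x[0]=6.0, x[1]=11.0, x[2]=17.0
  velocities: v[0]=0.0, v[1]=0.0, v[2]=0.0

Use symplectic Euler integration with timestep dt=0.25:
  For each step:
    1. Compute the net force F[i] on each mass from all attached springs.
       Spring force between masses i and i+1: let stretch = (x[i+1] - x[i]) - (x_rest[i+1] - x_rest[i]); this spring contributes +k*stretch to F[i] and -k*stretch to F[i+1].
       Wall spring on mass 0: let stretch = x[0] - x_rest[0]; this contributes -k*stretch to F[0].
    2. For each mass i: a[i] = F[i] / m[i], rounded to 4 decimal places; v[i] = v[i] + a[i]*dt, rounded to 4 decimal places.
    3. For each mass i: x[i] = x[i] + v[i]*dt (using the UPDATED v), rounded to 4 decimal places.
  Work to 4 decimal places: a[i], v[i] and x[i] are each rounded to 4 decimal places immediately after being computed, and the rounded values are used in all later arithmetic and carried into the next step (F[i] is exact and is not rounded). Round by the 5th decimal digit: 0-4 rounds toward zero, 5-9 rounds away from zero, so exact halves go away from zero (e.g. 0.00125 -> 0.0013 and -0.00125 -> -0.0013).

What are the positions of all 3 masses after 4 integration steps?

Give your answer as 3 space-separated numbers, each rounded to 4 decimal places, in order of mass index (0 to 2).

Step 0: x=[6.0000 11.0000 17.0000] v=[0.0000 0.0000 0.0000]
Step 1: x=[5.7500 11.1250 16.7500] v=[-1.0000 0.5000 -1.0000]
Step 2: x=[5.4063 11.2813 16.3438] v=[-1.3750 0.6250 -1.6250]
Step 3: x=[5.1797 11.3360 15.9219] v=[-0.9063 0.2188 -1.6875]
Step 4: x=[5.1973 11.1944 15.6036] v=[0.0703 -0.5664 -1.2734]

Answer: 5.1973 11.1944 15.6036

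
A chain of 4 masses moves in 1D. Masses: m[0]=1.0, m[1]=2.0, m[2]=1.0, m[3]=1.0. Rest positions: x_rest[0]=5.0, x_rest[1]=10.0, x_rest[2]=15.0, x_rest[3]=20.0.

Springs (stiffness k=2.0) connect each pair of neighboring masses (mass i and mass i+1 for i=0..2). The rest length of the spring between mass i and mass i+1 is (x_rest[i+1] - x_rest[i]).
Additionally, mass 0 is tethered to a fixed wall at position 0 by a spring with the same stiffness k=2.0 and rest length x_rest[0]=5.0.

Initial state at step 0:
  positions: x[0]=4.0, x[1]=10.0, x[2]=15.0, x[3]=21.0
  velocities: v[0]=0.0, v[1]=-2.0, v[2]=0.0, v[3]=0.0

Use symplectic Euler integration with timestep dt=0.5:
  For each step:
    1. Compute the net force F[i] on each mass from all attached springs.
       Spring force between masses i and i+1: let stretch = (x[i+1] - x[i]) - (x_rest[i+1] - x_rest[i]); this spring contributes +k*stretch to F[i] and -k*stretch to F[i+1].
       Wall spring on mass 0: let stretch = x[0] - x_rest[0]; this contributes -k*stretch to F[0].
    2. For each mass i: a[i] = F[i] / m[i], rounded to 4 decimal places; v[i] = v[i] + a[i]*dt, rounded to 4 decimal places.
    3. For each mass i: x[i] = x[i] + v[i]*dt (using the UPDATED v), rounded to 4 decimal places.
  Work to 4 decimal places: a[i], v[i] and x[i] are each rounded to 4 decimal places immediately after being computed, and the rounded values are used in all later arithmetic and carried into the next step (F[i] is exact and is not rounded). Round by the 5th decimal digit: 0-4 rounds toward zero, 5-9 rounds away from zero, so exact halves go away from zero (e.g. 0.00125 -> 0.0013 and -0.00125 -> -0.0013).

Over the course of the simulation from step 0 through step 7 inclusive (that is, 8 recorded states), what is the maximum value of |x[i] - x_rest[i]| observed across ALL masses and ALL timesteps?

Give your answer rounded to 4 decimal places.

Step 0: x=[4.0000 10.0000 15.0000 21.0000] v=[0.0000 -2.0000 0.0000 0.0000]
Step 1: x=[5.0000 8.7500 15.5000 20.5000] v=[2.0000 -2.5000 1.0000 -1.0000]
Step 2: x=[5.3750 8.2500 15.1250 20.0000] v=[0.7500 -1.0000 -0.7500 -1.0000]
Step 3: x=[4.5000 8.7500 13.7500 19.5625] v=[-1.7500 1.0000 -2.7500 -0.8750]
Step 4: x=[3.5000 9.4375 12.7813 18.7188] v=[-2.0000 1.3750 -1.9375 -1.6875]
Step 5: x=[3.7188 9.4766 13.1094 17.4063] v=[0.4375 0.0782 0.6562 -2.6250]
Step 6: x=[4.9571 8.9845 13.7696 16.4454] v=[2.4765 -0.9843 1.3203 -1.9219]
Step 7: x=[5.7305 8.6818 13.3751 16.6466] v=[1.5468 -0.6055 -0.7890 0.4023]
Max displacement = 3.5546

Answer: 3.5546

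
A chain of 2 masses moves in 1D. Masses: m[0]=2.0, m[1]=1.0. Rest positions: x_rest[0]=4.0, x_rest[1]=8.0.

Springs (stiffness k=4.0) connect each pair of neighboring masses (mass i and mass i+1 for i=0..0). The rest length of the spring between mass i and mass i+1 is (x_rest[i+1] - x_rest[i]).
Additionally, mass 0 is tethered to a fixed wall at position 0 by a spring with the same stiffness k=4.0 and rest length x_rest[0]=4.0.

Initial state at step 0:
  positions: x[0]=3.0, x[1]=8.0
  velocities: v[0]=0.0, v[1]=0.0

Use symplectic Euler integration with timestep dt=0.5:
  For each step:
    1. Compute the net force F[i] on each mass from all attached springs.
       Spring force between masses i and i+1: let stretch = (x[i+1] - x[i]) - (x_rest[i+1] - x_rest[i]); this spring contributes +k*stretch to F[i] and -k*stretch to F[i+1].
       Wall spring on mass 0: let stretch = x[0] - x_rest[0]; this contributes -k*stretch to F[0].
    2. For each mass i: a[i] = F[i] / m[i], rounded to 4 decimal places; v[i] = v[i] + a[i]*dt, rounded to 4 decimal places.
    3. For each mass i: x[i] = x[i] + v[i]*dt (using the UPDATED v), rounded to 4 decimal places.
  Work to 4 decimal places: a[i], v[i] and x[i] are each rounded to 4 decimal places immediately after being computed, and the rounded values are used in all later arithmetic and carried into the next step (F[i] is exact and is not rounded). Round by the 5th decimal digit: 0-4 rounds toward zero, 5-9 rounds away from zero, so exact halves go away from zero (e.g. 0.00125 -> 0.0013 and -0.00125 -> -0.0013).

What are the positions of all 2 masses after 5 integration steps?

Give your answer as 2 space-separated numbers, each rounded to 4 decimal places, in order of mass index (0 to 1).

Answer: 4.5000 8.7500

Derivation:
Step 0: x=[3.0000 8.0000] v=[0.0000 0.0000]
Step 1: x=[4.0000 7.0000] v=[2.0000 -2.0000]
Step 2: x=[4.5000 7.0000] v=[1.0000 0.0000]
Step 3: x=[4.0000 8.5000] v=[-1.0000 3.0000]
Step 4: x=[3.7500 9.5000] v=[-0.5000 2.0000]
Step 5: x=[4.5000 8.7500] v=[1.5000 -1.5000]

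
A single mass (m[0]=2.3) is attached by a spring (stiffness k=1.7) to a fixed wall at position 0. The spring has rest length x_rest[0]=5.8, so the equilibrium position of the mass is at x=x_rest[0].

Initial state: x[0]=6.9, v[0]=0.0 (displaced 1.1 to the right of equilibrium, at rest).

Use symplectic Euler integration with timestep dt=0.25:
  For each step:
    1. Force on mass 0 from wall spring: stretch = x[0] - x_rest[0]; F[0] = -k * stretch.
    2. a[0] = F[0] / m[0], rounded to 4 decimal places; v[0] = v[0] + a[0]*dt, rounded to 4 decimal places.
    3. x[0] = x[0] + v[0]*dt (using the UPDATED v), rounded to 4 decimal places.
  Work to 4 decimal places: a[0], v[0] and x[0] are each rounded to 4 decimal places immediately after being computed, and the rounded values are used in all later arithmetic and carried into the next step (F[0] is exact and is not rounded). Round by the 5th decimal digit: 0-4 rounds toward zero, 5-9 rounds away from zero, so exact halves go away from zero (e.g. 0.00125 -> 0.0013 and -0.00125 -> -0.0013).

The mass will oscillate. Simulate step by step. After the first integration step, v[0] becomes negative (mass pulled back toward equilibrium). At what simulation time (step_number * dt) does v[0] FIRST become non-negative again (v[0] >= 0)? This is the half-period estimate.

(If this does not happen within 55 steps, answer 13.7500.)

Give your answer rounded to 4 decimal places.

Answer: 3.7500

Derivation:
Step 0: x=[6.9000] v=[0.0000]
Step 1: x=[6.8492] v=[-0.2033]
Step 2: x=[6.7499] v=[-0.3972]
Step 3: x=[6.6067] v=[-0.5727]
Step 4: x=[6.4263] v=[-0.7218]
Step 5: x=[6.2169] v=[-0.8375]
Step 6: x=[5.9883] v=[-0.9145]
Step 7: x=[5.7510] v=[-0.9493]
Step 8: x=[5.5159] v=[-0.9403]
Step 9: x=[5.2940] v=[-0.8878]
Step 10: x=[5.0954] v=[-0.7943]
Step 11: x=[4.9294] v=[-0.6641]
Step 12: x=[4.8036] v=[-0.5032]
Step 13: x=[4.7238] v=[-0.3191]
Step 14: x=[4.6938] v=[-0.1202]
Step 15: x=[4.7149] v=[0.0842]
First v>=0 after going negative at step 15, time=3.7500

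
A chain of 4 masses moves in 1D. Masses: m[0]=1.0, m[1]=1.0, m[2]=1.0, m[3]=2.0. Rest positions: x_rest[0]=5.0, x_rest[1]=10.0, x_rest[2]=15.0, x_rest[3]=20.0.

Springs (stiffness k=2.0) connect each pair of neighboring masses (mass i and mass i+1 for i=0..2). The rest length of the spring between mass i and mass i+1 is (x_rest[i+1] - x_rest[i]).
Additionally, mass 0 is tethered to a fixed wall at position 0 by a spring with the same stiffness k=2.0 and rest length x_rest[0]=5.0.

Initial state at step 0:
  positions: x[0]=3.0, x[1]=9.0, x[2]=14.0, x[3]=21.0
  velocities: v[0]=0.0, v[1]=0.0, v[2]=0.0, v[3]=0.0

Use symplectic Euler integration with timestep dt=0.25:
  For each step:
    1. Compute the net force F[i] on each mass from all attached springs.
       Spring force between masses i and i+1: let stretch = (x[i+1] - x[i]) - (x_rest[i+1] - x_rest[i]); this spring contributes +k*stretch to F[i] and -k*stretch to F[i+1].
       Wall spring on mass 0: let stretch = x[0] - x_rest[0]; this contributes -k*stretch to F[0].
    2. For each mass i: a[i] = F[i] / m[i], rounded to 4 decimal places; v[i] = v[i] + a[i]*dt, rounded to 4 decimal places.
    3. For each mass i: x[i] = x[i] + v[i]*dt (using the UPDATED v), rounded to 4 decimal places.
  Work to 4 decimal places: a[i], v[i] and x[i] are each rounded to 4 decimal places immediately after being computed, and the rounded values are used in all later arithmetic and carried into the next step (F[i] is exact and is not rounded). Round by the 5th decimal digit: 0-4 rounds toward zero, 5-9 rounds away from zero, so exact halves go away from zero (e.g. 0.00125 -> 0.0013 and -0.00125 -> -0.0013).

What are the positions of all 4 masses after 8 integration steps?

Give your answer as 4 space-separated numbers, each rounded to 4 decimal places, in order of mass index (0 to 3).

Answer: 5.9219 12.1221 15.0486 19.1848

Derivation:
Step 0: x=[3.0000 9.0000 14.0000 21.0000] v=[0.0000 0.0000 0.0000 0.0000]
Step 1: x=[3.3750 8.8750 14.2500 20.8750] v=[1.5000 -0.5000 1.0000 -0.5000]
Step 2: x=[4.0156 8.7344 14.6563 20.6484] v=[2.5625 -0.5625 1.6250 -0.9063]
Step 3: x=[4.7441 8.7442 15.0713 20.3598] v=[2.9141 0.0391 1.6601 -1.1543]
Step 4: x=[5.3796 9.0449 15.3565 20.0532] v=[2.5421 1.2026 1.1408 -1.2264]
Step 5: x=[5.8009 9.6764 15.4399 19.7656] v=[1.6850 2.5258 0.3334 -1.1506]
Step 6: x=[5.9815 10.5439 15.3435 19.5201] v=[0.7223 3.4698 -0.3855 -0.9820]
Step 7: x=[5.9847 11.4410 15.1693 19.3261] v=[0.0128 3.5884 -0.6970 -0.7762]
Step 8: x=[5.9219 12.1221 15.0486 19.1848] v=[-0.2514 2.7244 -0.4828 -0.5654]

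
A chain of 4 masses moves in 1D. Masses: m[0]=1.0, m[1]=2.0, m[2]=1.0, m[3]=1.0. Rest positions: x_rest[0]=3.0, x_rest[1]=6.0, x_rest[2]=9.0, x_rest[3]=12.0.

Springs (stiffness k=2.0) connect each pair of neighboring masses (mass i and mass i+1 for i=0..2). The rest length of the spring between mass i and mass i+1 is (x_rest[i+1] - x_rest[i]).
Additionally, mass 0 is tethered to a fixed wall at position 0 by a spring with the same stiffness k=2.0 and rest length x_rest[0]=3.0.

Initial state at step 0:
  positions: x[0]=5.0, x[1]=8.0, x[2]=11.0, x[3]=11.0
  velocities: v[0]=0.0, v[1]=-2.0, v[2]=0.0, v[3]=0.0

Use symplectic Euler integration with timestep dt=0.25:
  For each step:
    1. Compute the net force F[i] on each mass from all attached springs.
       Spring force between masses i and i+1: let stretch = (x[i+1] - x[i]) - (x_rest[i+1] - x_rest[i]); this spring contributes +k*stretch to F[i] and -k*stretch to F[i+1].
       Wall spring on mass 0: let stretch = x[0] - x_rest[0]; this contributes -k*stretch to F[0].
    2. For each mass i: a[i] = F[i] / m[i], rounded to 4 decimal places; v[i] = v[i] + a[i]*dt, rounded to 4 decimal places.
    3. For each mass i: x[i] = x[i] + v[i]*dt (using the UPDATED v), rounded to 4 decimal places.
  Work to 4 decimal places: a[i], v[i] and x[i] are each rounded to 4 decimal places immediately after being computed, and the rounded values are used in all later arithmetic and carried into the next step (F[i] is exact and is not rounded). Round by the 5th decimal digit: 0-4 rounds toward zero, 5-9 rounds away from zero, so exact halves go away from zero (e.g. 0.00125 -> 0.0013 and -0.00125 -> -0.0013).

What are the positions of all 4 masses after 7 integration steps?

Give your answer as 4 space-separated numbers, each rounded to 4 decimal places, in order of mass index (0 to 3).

Step 0: x=[5.0000 8.0000 11.0000 11.0000] v=[0.0000 -2.0000 0.0000 0.0000]
Step 1: x=[4.7500 7.5000 10.6250 11.3750] v=[-1.0000 -2.0000 -1.5000 1.5000]
Step 2: x=[4.2500 7.0234 9.9531 12.0313] v=[-2.0000 -1.9063 -2.6875 2.6250]
Step 3: x=[3.5654 6.5566 9.1748 12.8028] v=[-2.7383 -1.8672 -3.1133 3.0859]
Step 4: x=[2.8091 6.0665 8.5227 13.4958] v=[-3.0254 -1.9605 -2.6084 2.7719]
Step 5: x=[2.1088 5.5263 8.1852 13.9422] v=[-2.8013 -2.1608 -1.3500 1.7854]
Step 6: x=[1.5721 4.9387 8.2350 14.0439] v=[-2.1470 -2.3505 0.1991 0.4069]
Step 7: x=[1.2597 4.3467 8.5989 13.7945] v=[-1.2498 -2.3681 1.4554 -0.9976]

Answer: 1.2597 4.3467 8.5989 13.7945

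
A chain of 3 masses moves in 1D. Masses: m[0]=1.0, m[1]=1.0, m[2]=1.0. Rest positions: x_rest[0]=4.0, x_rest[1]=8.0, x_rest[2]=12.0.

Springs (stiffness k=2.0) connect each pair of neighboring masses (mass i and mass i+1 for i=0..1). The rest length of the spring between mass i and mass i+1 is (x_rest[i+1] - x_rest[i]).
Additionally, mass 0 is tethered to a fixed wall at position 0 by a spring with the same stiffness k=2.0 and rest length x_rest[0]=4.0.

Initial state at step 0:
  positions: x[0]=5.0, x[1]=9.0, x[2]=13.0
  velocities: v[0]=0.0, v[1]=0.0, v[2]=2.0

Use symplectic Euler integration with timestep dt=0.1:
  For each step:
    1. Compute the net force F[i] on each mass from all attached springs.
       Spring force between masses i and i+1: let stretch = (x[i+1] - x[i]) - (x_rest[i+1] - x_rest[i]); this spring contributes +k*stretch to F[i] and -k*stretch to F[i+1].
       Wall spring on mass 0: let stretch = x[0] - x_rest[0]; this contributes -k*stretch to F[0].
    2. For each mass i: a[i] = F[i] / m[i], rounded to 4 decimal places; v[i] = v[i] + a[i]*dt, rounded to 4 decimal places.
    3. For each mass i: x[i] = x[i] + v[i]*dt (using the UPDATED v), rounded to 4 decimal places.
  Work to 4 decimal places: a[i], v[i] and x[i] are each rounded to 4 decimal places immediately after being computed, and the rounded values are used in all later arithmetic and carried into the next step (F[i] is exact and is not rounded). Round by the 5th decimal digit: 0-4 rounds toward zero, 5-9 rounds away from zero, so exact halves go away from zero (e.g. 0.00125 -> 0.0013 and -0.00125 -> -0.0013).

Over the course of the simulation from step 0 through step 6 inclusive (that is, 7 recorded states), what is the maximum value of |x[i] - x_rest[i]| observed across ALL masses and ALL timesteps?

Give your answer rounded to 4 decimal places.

Answer: 2.0681

Derivation:
Step 0: x=[5.0000 9.0000 13.0000] v=[0.0000 0.0000 2.0000]
Step 1: x=[4.9800 9.0000 13.2000] v=[-0.2000 0.0000 2.0000]
Step 2: x=[4.9408 9.0036 13.3960] v=[-0.3920 0.0360 1.9600]
Step 3: x=[4.8840 9.0138 13.5842] v=[-0.5676 0.1019 1.8815]
Step 4: x=[4.8122 9.0328 13.7609] v=[-0.7184 0.1900 1.7674]
Step 5: x=[4.7285 9.0620 13.9231] v=[-0.8367 0.2915 1.6218]
Step 6: x=[4.6369 9.1017 14.0681] v=[-0.9157 0.3970 1.4496]
Max displacement = 2.0681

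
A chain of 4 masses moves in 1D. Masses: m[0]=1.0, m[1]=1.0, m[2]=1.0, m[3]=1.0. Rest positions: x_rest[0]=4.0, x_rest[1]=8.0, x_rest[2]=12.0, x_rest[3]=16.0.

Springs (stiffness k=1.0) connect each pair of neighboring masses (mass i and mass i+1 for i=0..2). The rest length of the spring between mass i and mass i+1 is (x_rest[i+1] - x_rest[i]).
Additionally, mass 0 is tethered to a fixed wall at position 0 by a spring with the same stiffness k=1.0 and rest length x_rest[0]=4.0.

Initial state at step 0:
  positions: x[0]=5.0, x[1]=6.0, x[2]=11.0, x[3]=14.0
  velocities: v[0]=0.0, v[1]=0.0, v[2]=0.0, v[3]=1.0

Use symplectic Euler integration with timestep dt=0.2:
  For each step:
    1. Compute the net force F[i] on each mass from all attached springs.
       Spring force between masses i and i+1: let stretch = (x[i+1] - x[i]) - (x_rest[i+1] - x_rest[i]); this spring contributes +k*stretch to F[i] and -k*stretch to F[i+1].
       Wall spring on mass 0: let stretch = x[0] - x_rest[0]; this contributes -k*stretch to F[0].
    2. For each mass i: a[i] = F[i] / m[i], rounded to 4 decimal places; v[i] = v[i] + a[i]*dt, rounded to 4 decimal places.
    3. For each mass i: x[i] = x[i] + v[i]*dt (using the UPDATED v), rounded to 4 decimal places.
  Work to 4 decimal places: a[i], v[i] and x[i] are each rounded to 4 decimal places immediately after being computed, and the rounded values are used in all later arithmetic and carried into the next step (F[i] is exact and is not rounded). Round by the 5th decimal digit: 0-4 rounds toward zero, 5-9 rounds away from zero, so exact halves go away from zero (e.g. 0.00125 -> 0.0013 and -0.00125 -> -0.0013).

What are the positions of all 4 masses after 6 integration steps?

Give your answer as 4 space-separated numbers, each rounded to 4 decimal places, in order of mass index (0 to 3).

Step 0: x=[5.0000 6.0000 11.0000 14.0000] v=[0.0000 0.0000 0.0000 1.0000]
Step 1: x=[4.8400 6.1600 10.9200 14.2400] v=[-0.8000 0.8000 -0.4000 1.2000]
Step 2: x=[4.5392 6.4576 10.7824 14.5072] v=[-1.5040 1.4880 -0.6880 1.3360]
Step 3: x=[4.1336 6.8515 10.6208 14.7854] v=[-2.0282 1.9693 -0.8080 1.3910]
Step 4: x=[3.6713 7.2874 10.4750 15.0570] v=[-2.3113 2.1796 -0.7289 1.3581]
Step 5: x=[3.2068 7.7062 10.3850 15.3053] v=[-2.3223 2.0939 -0.4500 1.2417]
Step 6: x=[2.7940 8.0522 10.3847 15.5168] v=[-2.0638 1.7298 -0.0017 1.0576]

Answer: 2.7940 8.0522 10.3847 15.5168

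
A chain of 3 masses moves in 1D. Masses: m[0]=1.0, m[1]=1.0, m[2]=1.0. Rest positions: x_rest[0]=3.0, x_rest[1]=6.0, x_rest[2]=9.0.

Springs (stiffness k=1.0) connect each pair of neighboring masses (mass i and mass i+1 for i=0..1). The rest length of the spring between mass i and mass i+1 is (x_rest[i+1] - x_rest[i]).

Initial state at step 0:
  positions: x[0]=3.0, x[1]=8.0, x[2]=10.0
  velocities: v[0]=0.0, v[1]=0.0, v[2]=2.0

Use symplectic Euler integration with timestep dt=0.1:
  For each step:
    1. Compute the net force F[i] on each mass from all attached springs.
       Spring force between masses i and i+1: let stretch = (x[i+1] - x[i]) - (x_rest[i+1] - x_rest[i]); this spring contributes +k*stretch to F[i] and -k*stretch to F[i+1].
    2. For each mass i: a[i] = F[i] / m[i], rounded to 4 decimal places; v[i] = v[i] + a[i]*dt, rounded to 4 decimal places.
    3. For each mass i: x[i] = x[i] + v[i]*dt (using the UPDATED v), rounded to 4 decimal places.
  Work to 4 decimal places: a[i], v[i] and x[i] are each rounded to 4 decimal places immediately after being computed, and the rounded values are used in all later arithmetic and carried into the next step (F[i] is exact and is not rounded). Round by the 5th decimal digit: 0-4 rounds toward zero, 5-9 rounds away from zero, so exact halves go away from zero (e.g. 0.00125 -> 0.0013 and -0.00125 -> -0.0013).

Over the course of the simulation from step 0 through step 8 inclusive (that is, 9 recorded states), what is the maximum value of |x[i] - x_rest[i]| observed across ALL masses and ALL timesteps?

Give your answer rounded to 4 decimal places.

Answer: 2.7237

Derivation:
Step 0: x=[3.0000 8.0000 10.0000] v=[0.0000 0.0000 2.0000]
Step 1: x=[3.0200 7.9700 10.2100] v=[0.2000 -0.3000 2.1000]
Step 2: x=[3.0595 7.9129 10.4276] v=[0.3950 -0.5710 2.1760]
Step 3: x=[3.1175 7.8324 10.6501] v=[0.5803 -0.8049 2.2245]
Step 4: x=[3.1927 7.7329 10.8744] v=[0.7518 -0.9946 2.2427]
Step 5: x=[3.2833 7.6195 11.0973] v=[0.9058 -1.1345 2.2286]
Step 6: x=[3.3872 7.4975 11.3154] v=[1.0394 -1.2203 2.1808]
Step 7: x=[3.5022 7.3726 11.5253] v=[1.1504 -1.2495 2.0990]
Step 8: x=[3.6259 7.2505 11.7237] v=[1.2374 -1.2213 1.9837]
Max displacement = 2.7237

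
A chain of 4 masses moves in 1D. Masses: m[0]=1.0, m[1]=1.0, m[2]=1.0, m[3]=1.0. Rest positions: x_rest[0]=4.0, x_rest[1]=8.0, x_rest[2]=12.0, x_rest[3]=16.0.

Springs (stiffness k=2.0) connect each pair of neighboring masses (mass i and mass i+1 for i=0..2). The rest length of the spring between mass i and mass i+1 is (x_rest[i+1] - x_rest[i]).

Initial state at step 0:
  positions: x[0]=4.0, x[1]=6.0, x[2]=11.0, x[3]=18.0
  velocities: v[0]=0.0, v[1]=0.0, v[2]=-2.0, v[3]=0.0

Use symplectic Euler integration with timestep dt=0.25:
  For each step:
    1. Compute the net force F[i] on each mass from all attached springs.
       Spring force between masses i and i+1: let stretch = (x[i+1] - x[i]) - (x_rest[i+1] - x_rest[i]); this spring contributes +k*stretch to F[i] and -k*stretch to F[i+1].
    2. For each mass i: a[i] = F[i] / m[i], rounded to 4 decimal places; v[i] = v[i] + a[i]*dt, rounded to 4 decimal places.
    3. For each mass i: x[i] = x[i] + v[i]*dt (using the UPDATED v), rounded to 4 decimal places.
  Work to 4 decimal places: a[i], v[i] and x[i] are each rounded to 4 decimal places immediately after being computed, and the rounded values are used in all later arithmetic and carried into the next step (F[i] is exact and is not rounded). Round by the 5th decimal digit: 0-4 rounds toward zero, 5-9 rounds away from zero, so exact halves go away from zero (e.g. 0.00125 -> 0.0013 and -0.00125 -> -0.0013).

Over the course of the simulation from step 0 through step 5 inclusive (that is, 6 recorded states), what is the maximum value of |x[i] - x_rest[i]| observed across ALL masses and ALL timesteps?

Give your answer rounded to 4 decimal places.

Answer: 2.1731

Derivation:
Step 0: x=[4.0000 6.0000 11.0000 18.0000] v=[0.0000 0.0000 -2.0000 0.0000]
Step 1: x=[3.7500 6.3750 10.7500 17.6250] v=[-1.0000 1.5000 -1.0000 -1.5000]
Step 2: x=[3.3281 6.9688 10.8125 16.8906] v=[-1.6875 2.3750 0.2500 -2.9375]
Step 3: x=[2.8613 7.5879 11.1543 15.8965] v=[-1.8672 2.4765 1.3672 -3.9766]
Step 4: x=[2.4853 8.0620 11.6431 14.8096] v=[-1.5039 1.8964 1.9551 -4.3477]
Step 5: x=[2.3064 8.2867 12.0801 13.8269] v=[-0.7156 0.8986 1.7478 -3.9310]
Max displacement = 2.1731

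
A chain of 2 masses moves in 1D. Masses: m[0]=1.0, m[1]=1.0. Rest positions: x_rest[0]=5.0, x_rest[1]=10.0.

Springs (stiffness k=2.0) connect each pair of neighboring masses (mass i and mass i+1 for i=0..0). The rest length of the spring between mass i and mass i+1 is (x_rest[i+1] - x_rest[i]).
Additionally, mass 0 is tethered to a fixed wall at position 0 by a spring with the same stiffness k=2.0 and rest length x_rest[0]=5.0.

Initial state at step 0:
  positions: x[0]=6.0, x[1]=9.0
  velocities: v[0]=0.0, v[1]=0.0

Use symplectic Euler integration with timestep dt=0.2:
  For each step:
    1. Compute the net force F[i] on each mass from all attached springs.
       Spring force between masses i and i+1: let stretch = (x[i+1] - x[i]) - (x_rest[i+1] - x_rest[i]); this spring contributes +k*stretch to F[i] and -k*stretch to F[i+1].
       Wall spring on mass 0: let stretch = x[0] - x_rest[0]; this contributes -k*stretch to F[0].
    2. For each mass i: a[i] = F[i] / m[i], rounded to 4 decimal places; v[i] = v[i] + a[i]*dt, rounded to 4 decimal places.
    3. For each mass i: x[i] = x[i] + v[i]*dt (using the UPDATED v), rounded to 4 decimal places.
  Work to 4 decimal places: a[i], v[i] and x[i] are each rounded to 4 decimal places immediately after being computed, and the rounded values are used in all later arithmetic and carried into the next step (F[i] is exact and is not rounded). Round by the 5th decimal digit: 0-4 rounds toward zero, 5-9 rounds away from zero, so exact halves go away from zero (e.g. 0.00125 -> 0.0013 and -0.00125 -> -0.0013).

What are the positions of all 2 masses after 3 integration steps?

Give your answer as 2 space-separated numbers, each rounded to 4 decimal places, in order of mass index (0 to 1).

Step 0: x=[6.0000 9.0000] v=[0.0000 0.0000]
Step 1: x=[5.7600 9.1600] v=[-1.2000 0.8000]
Step 2: x=[5.3312 9.4480] v=[-2.1440 1.4400]
Step 3: x=[4.8052 9.8067] v=[-2.6298 1.7933]

Answer: 4.8052 9.8067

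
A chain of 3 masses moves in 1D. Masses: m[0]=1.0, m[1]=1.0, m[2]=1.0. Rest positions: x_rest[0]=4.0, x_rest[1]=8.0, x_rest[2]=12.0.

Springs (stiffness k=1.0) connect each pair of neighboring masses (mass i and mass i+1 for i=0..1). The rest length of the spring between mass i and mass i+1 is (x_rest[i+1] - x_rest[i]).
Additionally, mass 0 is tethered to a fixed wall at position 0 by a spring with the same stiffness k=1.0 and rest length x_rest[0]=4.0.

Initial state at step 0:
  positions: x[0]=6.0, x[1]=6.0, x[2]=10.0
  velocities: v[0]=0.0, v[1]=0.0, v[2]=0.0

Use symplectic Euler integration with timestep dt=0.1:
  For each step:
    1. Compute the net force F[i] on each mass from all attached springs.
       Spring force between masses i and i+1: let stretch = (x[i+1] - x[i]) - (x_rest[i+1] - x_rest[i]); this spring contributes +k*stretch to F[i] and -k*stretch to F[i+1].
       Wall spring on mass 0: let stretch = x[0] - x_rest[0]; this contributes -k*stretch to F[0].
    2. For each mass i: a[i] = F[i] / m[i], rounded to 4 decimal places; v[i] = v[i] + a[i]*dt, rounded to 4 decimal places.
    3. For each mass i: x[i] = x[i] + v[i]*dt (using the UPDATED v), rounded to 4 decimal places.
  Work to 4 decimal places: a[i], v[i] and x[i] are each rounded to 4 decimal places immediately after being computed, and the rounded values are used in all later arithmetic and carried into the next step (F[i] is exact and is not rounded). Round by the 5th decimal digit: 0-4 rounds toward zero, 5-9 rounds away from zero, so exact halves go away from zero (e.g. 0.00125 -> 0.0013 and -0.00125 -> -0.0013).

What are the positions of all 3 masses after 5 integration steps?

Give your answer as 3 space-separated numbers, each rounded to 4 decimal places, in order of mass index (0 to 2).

Answer: 5.1547 6.5524 10.0135

Derivation:
Step 0: x=[6.0000 6.0000 10.0000] v=[0.0000 0.0000 0.0000]
Step 1: x=[5.9400 6.0400 10.0000] v=[-0.6000 0.4000 0.0000]
Step 2: x=[5.8216 6.1186 10.0004] v=[-1.1840 0.7860 0.0040]
Step 3: x=[5.6480 6.2331 10.0020] v=[-1.7365 1.1445 0.0158]
Step 4: x=[5.4237 6.3794 10.0059] v=[-2.2428 1.4629 0.0389]
Step 5: x=[5.1547 6.5524 10.0135] v=[-2.6896 1.7300 0.0763]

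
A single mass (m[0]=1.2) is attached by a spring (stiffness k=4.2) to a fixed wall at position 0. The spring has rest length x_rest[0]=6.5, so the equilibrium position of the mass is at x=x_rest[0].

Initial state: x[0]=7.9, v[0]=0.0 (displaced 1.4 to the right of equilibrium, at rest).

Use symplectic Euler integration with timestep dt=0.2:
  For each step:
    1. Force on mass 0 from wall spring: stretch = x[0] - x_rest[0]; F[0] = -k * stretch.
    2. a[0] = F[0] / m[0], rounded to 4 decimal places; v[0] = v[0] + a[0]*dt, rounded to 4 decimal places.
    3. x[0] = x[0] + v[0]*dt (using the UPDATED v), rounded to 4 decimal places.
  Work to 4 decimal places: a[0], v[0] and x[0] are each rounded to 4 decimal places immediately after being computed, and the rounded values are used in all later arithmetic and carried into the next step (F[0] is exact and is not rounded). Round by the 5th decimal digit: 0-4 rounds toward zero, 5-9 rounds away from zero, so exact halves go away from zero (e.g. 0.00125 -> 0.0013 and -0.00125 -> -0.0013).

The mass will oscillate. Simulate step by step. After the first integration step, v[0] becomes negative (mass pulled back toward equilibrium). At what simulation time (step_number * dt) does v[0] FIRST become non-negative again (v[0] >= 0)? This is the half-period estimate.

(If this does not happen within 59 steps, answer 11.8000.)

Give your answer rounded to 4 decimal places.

Step 0: x=[7.9000] v=[0.0000]
Step 1: x=[7.7040] v=[-0.9800]
Step 2: x=[7.3394] v=[-1.8228]
Step 3: x=[6.8573] v=[-2.4104]
Step 4: x=[6.3252] v=[-2.6605]
Step 5: x=[5.8176] v=[-2.5381]
Step 6: x=[5.4055] v=[-2.0604]
Step 7: x=[5.1467] v=[-1.2942]
Step 8: x=[5.0773] v=[-0.3469]
Step 9: x=[5.2071] v=[0.6490]
First v>=0 after going negative at step 9, time=1.8000

Answer: 1.8000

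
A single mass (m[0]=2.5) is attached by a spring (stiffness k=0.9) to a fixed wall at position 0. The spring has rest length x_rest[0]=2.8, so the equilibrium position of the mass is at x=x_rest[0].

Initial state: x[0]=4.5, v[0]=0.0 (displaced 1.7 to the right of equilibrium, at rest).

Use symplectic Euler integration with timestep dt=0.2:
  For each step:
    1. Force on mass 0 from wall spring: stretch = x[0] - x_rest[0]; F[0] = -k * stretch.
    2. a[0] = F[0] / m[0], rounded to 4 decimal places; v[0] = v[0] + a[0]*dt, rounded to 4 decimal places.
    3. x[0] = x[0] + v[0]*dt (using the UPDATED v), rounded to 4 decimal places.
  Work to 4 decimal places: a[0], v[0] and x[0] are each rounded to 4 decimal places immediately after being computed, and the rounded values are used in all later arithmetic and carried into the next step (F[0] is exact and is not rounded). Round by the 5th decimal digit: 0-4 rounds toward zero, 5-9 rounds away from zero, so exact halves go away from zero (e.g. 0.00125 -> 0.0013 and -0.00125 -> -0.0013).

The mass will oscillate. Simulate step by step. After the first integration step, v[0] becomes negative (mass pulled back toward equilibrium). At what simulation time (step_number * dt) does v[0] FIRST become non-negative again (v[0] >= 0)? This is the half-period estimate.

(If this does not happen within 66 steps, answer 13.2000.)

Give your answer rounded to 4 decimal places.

Step 0: x=[4.5000] v=[0.0000]
Step 1: x=[4.4755] v=[-0.1224]
Step 2: x=[4.4269] v=[-0.2430]
Step 3: x=[4.3549] v=[-0.3601]
Step 4: x=[4.2605] v=[-0.4721]
Step 5: x=[4.1450] v=[-0.5773]
Step 6: x=[4.0102] v=[-0.6741]
Step 7: x=[3.8580] v=[-0.7612]
Step 8: x=[3.6905] v=[-0.8374]
Step 9: x=[3.5102] v=[-0.9015]
Step 10: x=[3.3197] v=[-0.9526]
Step 11: x=[3.1217] v=[-0.9900]
Step 12: x=[2.9191] v=[-1.0132]
Step 13: x=[2.7147] v=[-1.0218]
Step 14: x=[2.5116] v=[-1.0157]
Step 15: x=[2.3126] v=[-0.9949]
Step 16: x=[2.1206] v=[-0.9598]
Step 17: x=[1.9384] v=[-0.9109]
Step 18: x=[1.7686] v=[-0.8489]
Step 19: x=[1.6137] v=[-0.7746]
Step 20: x=[1.4759] v=[-0.6892]
Step 21: x=[1.3571] v=[-0.5939]
Step 22: x=[1.2591] v=[-0.4900]
Step 23: x=[1.1833] v=[-0.3791]
Step 24: x=[1.1308] v=[-0.2627]
Step 25: x=[1.1023] v=[-0.1425]
Step 26: x=[1.0982] v=[-0.0203]
Step 27: x=[1.1186] v=[0.1022]
First v>=0 after going negative at step 27, time=5.4000

Answer: 5.4000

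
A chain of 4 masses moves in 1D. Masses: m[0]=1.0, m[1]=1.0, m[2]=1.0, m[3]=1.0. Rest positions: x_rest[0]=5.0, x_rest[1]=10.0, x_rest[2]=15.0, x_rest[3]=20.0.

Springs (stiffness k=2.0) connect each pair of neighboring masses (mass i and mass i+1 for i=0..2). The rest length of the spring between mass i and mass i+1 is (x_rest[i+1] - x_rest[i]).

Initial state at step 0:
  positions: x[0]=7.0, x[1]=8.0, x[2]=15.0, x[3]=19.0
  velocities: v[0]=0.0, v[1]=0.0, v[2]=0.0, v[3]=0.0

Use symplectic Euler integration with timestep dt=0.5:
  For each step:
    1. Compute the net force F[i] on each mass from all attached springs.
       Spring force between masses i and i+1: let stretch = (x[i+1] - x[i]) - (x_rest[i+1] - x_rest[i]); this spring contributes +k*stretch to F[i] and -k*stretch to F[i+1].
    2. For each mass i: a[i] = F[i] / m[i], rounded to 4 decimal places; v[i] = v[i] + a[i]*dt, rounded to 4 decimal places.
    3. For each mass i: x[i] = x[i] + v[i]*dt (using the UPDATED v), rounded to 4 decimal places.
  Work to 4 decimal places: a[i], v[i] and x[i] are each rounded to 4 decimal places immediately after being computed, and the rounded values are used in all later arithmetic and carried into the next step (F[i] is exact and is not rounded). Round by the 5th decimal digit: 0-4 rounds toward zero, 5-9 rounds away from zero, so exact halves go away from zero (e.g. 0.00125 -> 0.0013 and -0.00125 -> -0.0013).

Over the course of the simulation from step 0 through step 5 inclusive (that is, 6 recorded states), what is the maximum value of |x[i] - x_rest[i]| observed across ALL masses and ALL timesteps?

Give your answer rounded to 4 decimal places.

Step 0: x=[7.0000 8.0000 15.0000 19.0000] v=[0.0000 0.0000 0.0000 0.0000]
Step 1: x=[5.0000 11.0000 13.5000 19.5000] v=[-4.0000 6.0000 -3.0000 1.0000]
Step 2: x=[3.5000 12.2500 13.7500 19.5000] v=[-3.0000 2.5000 0.5000 0.0000]
Step 3: x=[3.8750 9.8750 16.1250 19.1250] v=[0.7500 -4.7500 4.7500 -0.7500]
Step 4: x=[4.7500 7.6250 16.8750 19.7500] v=[1.7500 -4.5000 1.5000 1.2500]
Step 5: x=[4.5625 8.5625 14.4375 21.4375] v=[-0.3750 1.8750 -4.8750 3.3750]
Max displacement = 2.3750

Answer: 2.3750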